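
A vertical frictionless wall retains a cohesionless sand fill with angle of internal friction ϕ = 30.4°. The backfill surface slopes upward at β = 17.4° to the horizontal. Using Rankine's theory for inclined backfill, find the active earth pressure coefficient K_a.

K_a = cos β · (cos β − √(cos²β − cos²φ)) / (cos β + √(cos²β − cos²φ)).
cos β = 0.9542, cos φ = 0.8625, √(cos²β − cos²φ) = 0.4082.
K_a = 0.9542 × (0.9542 − 0.4082)/(0.9542 + 0.4082) = 0.3824.

0.382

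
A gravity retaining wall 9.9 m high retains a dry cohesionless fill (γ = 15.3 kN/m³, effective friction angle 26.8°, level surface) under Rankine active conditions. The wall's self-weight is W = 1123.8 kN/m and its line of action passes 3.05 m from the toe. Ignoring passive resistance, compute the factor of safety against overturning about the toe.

K_a = tan²(45° − 26.8°/2) = 0.3785.
P_a = ½K_aγH² = 0.5×0.3785×15.3×9.9² = 283.8 kN/m, acting at H/3 = 3.300 m above the base.
Overturning moment M_o = P_a × H/3 = 283.8 × 3.300 = 936.4.
Resisting moment M_r = W × 3.05 = 1123.8 × 3.05 = 3428.
FS_overturning = M_r/M_o = 3428/936.4 = 3.660.

3.66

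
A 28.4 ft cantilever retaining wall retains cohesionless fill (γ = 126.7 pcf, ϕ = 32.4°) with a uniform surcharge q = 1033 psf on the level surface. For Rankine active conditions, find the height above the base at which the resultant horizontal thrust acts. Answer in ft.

11.2 ft

K_a = 0.3022.
Triangular part P₁ = ½K_aγH² = 15440 at H/3 = 9.467 ft; rectangular part P₂ = K_a q H = 8867 at H/2 = 14.20 ft.
ȳ = (P₁·9.467 + P₂·14.20)/(P₁+P₂) = 11.19 ft.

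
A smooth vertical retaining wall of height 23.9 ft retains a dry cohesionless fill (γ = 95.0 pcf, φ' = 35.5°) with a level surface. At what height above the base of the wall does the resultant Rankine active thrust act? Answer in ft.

K_a = 0.2653.
The pressure distribution is triangular, so the resultant acts at H/3 above the base = 23.9/3 = 7.967 ft.

7.97 ft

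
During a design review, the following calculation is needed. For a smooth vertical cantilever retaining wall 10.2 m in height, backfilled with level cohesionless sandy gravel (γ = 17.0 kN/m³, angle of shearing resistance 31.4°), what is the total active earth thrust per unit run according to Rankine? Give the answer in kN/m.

K_a = tan²(45° − φ/2) = 0.3149.
P_a = ½ K_a γ H² = 0.5 × 0.3149 × 17.0 × 10.2² = 278.5 kN/m.

278 kN/m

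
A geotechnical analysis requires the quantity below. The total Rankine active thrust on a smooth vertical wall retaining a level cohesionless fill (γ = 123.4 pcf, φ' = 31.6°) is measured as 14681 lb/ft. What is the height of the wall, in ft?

27.6 ft

K_a = 0.3123. P_a = ½ K_a γ H² ⇒ H = √(2P_a/(K_a γ)).
H = √(2×14681/(0.3123×123.4)) = 27.60 ft.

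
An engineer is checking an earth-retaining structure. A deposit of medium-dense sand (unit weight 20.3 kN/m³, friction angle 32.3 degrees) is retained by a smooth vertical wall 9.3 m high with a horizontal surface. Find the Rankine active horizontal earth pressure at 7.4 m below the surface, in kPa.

45.6 kPa

K_a = (1 − sin φ)/(1 + sin φ) = 0.3035.
σ_h = K_a γ z = 0.3035 × 20.3 × 7.4 = 45.59 kPa.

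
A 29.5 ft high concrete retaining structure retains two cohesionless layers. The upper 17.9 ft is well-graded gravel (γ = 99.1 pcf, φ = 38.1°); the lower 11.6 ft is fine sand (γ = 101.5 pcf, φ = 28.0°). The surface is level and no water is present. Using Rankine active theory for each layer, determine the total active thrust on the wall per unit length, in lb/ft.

K_a1 = tan²(45°−38.1°/2) = 0.2368; K_a2 = tan²(45°−28.0°/2) = 0.3610.
Layer 1: σ at base = K_a1 γ₁ h₁ = 420.1 psf; P₁ = ½×420.1×17.9 = 3760.
Layer 2: σ_v at top = γ₁h₁ = 1774; σ_h top = K_a2×1774 = 640.4; σ_h base = K_a2×(1774+101.5×11.6) = 1066.
P₂ = ½(640.4+1066)×11.6 = 9894. Total P_a = 3760+9894 = 13650 lb/ft.

13700 lb/ft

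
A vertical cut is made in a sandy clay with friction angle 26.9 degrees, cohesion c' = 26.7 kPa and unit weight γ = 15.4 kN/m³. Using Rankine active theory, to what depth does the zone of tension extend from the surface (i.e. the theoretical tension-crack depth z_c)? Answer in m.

5.65 m

K_a = tan²(45° − 26.9°/2) = 0.3770; √K_a = 0.6140.
The active pressure is zero where K_a γ z = 2c√K_a, so z_c = 2c/(γ√K_a) = 2×26.7/(15.4×0.6140) = 5.647 m.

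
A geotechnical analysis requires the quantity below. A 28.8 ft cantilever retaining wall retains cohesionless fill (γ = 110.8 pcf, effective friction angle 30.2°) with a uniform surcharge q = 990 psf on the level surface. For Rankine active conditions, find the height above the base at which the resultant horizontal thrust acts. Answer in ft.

11.4 ft

K_a = 0.3307.
Triangular part P₁ = ½K_aγH² = 15190 at H/3 = 9.600 ft; rectangular part P₂ = K_a q H = 9428 at H/2 = 14.40 ft.
ȳ = (P₁·9.600 + P₂·14.40)/(P₁+P₂) = 11.44 ft.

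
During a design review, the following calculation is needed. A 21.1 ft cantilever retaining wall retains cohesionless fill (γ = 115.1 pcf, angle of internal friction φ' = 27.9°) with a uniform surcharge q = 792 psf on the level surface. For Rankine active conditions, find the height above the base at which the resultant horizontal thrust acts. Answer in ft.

8.42 ft

K_a = 0.3625.
Triangular part P₁ = ½K_aγH² = 9287 at H/3 = 7.033 ft; rectangular part P₂ = K_a q H = 6057 at H/2 = 10.55 ft.
ȳ = (P₁·7.033 + P₂·10.55)/(P₁+P₂) = 8.422 ft.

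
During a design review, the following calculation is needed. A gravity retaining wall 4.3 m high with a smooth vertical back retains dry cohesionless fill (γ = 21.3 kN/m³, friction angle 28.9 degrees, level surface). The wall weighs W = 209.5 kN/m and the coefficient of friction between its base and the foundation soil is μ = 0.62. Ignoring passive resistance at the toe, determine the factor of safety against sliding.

1.89

K_a = tan²(45° − 28.9°/2) = 0.3484.
P_a = ½K_aγH² = 0.5×0.3484×21.3×4.3² = 68.60 kN/m, acting at H/3 = 1.433 m above the base.
FS_sliding = μW / P_a = 0.62×209.5 / 68.60 = 1.893.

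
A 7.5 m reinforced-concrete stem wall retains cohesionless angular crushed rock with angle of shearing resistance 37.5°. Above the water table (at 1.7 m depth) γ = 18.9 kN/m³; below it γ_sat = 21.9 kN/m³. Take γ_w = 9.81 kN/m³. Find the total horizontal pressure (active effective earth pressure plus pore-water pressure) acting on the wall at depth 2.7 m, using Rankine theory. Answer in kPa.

20.6 kPa

K_a = (1 − sin φ)/(1 + sin φ) = 0.2432.
γ' = 21.9 − 9.81 = 12.09 kN/m³.
Effective vertical stress at 2.7 m: σ'_v = 18.9×1.7 + 12.09×1.00 = 44.22 kPa.
σ'_h = K_a σ'_v = 0.2432 × 44.22 = 10.75 kPa; u = γ_w × 1.00 = 9.810 kPa.
Total σ_h = 10.75 + 9.810 = 20.56 kPa.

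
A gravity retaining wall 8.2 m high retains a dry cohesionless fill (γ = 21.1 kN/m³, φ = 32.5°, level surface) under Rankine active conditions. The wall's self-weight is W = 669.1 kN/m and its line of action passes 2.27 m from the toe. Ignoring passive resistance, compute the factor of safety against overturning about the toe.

2.60

K_a = tan²(45° − 32.5°/2) = 0.3010.
P_a = ½K_aγH² = 0.5×0.3010×21.1×8.2² = 213.5 kN/m, acting at H/3 = 2.733 m above the base.
Overturning moment M_o = P_a × H/3 = 213.5 × 2.733 = 583.6.
Resisting moment M_r = W × 2.27 = 669.1 × 2.27 = 1519.
FS_overturning = M_r/M_o = 1519/583.6 = 2.603.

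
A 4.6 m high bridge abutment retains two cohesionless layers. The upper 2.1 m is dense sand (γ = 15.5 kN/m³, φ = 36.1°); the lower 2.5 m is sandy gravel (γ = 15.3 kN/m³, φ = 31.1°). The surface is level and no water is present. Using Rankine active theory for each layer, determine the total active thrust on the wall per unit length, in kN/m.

K_a1 = tan²(45°−36.1°/2) = 0.2585; K_a2 = tan²(45°−31.1°/2) = 0.3188.
Layer 1: σ at base = K_a1 γ₁ h₁ = 8.414 kPa; P₁ = ½×8.414×2.1 = 8.835.
Layer 2: σ_v at top = γ₁h₁ = 32.55; σ_h top = K_a2×32.55 = 10.38; σ_h base = K_a2×(32.55+15.3×2.5) = 22.57.
P₂ = ½(10.38+22.57)×2.5 = 41.18. Total P_a = 8.835+41.18 = 50.02 kN/m.

50.0 kN/m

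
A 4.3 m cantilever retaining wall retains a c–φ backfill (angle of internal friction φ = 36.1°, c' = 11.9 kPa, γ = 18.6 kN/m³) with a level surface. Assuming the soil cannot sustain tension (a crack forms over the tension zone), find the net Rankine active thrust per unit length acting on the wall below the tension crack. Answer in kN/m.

K_a = 0.2585; √K_a = 0.5084.
Tension-crack depth z_c = 2c/(γ√K_a) = 2×11.9/(18.6×0.5084) = 2.517 m.
σ_a at base = K_a γ H − 2c√K_a = 0.2585×18.6×4.3 − 2×11.9×0.5084 = 8.574 kPa.
P_a = ½ × 8.574 × (H − z_c) = 0.5×8.574×1.783 = 7.645 kN/m.

7.64 kN/m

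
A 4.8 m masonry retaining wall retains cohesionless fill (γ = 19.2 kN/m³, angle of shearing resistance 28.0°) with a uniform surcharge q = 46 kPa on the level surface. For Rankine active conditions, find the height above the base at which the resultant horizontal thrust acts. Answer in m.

2.00 m

K_a = 0.3610.
Triangular part P₁ = ½K_aγH² = 79.85 at H/3 = 1.600 m; rectangular part P₂ = K_a q H = 79.72 at H/2 = 2.400 m.
ȳ = (P₁·1.600 + P₂·2.400)/(P₁+P₂) = 2.000 m.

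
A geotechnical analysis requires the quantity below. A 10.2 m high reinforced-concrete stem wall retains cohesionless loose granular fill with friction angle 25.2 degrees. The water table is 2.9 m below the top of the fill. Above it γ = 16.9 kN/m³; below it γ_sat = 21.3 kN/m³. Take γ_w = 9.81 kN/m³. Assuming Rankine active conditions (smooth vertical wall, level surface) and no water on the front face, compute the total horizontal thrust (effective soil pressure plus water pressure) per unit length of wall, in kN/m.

K_a = tan²(45° − φ/2) = 0.4027.
γ' = 21.3 − 9.81 = 11.49 kN/m³. Depth below WT = 7.3 m.
σ'_h at WT = K_a γ d_w = 19.74 kPa; at base = 19.74 + K_a γ' × 7.3 = 53.52 kPa.
P₁ (0–2.9 m) = ½×19.74×2.9 = 28.62. P₂ (2.9–10.2 m) = ½(19.74+53.52)×7.3 = 267.4.
P_w = ½ γ_w h₂² = 0.5×9.81×7.3² = 261.4. Total = 28.62+267.4+261.4 = 557.4 kN/m.

557 kN/m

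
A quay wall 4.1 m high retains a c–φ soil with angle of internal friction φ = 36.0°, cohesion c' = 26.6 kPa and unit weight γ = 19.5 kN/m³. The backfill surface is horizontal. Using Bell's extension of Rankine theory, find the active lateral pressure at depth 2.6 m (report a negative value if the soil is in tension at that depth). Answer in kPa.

-13.9 kPa

K_a = (1 − sin φ)/(1 + sin φ) = 0.2596.
σ_a = K_a γ z − 2c√K_a = 0.2596×19.5×2.6 − 2×26.6×0.5095 = -13.94 kPa.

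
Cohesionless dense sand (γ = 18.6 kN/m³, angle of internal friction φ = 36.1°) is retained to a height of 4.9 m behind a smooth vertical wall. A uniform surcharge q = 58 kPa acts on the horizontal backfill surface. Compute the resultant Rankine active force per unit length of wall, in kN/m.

K_a = tan²(45° − φ/2) = 0.2585.
Soil triangle: ½ K_a γ H² = 0.5×0.2585×18.6×4.9² = 57.72 kN/m.
Surcharge rectangle: K_a q H = 0.2585×58×4.9 = 73.47 kN/m.
Total = 57.72 + 73.47 = 131.2 kN/m.

131 kN/m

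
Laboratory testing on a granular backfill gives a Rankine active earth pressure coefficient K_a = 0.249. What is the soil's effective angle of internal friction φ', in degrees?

K_a = tan²(45° − φ/2) ⇒ 45° − φ/2 = arctan(√0.249) = 26.52°.
φ = 2(45° − 26.52°) = 36.96°.

37.0°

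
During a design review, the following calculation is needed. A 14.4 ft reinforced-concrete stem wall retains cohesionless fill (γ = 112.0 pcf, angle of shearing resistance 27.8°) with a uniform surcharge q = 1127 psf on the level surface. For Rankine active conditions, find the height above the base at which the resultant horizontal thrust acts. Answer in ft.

K_a = 0.3639.
Triangular part P₁ = ½K_aγH² = 4226 at H/3 = 4.800 ft; rectangular part P₂ = K_a q H = 5906 at H/2 = 7.200 ft.
ȳ = (P₁·4.800 + P₂·7.200)/(P₁+P₂) = 6.199 ft.

6.20 ft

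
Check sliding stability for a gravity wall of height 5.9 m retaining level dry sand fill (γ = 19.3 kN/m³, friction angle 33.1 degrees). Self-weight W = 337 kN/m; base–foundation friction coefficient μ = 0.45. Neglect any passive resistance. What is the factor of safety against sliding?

1.54

K_a = tan²(45° − 33.1°/2) = 0.2936.
P_a = ½K_aγH² = 0.5×0.2936×19.3×5.9² = 98.62 kN/m, acting at H/3 = 1.967 m above the base.
FS_sliding = μW / P_a = 0.45×337 / 98.62 = 1.538.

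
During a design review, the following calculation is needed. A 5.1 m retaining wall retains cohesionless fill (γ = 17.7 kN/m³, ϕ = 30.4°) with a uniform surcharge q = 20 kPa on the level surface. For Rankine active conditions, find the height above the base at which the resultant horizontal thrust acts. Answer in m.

K_a = 0.3280.
Triangular part P₁ = ½K_aγH² = 75.50 at H/3 = 1.700 m; rectangular part P₂ = K_a q H = 33.46 at H/2 = 2.550 m.
ȳ = (P₁·1.700 + P₂·2.550)/(P₁+P₂) = 1.961 m.

1.96 m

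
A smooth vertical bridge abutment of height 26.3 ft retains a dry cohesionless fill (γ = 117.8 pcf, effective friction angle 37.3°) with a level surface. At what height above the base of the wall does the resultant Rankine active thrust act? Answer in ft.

8.77 ft

K_a = 0.2453.
The pressure distribution is triangular, so the resultant acts at H/3 above the base = 26.3/3 = 8.767 ft.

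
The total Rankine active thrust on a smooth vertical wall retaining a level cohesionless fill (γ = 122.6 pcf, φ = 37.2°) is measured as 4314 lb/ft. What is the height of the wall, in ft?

16.9 ft

K_a = 0.2464. P_a = ½ K_a γ H² ⇒ H = √(2P_a/(K_a γ)).
H = √(2×4314/(0.2464×122.6)) = 16.90 ft.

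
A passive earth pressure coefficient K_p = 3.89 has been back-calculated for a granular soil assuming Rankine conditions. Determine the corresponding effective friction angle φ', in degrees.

K_p = (1+sin φ)/(1−sin φ) ⇒ sin φ = (K_p − 1)/(K_p + 1) = 0.5910.
φ = arcsin(0.5910) = 36.23°.

36.2°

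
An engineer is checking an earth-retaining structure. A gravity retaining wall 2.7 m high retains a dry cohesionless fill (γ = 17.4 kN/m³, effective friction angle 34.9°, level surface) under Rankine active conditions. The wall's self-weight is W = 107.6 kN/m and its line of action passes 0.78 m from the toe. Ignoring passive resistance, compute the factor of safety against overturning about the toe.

K_a = tan²(45° − 34.9°/2) = 0.2721.
P_a = ½K_aγH² = 0.5×0.2721×17.4×2.7² = 17.26 kN/m, acting at H/3 = 0.9000 m above the base.
Overturning moment M_o = P_a × H/3 = 17.26 × 0.9000 = 15.53.
Resisting moment M_r = W × 0.78 = 107.6 × 0.78 = 83.93.
FS_overturning = M_r/M_o = 83.93/15.53 = 5.403.

5.40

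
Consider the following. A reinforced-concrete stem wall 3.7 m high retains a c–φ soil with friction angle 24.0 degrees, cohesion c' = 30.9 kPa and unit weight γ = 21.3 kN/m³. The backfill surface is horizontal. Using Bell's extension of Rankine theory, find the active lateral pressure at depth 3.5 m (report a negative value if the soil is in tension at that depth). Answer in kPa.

-8.69 kPa

K_a = (1 − sin φ)/(1 + sin φ) = 0.4217.
σ_a = K_a γ z − 2c√K_a = 0.4217×21.3×3.5 − 2×30.9×0.6494 = -8.693 kPa.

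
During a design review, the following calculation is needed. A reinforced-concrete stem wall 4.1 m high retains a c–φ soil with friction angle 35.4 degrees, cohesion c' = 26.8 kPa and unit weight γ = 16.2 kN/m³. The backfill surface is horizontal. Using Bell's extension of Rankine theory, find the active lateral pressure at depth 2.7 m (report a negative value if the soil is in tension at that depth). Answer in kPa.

-16.0 kPa

K_a = (1 − sin φ)/(1 + sin φ) = 0.2664.
σ_a = K_a γ z − 2c√K_a = 0.2664×16.2×2.7 − 2×26.8×0.5161 = -16.01 kPa.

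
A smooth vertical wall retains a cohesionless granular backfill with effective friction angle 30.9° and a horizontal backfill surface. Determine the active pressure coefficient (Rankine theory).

0.321

K_a = tan²(45° − φ/2) = tan²(29.55°) = 0.3214.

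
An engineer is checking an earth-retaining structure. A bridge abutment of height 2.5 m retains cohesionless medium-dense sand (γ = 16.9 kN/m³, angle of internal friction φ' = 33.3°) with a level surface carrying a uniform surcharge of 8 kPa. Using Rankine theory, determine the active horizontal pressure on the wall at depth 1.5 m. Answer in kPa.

K_a = (1 − sin φ)/(1 + sin φ) = 0.2911.
σ_v = γz + q = 16.9 × 1.5 + 8 = 33.35 kPa.
σ_h = K_a σ_v = 0.2911 × 33.35 = 9.709 kPa.

9.71 kPa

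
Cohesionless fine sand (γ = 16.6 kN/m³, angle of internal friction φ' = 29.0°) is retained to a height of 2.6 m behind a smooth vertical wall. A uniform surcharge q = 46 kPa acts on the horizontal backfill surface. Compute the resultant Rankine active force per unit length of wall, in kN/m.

61.0 kN/m

K_a = tan²(45° − φ/2) = 0.3470.
Soil triangle: ½ K_a γ H² = 0.5×0.3470×16.6×2.6² = 19.47 kN/m.
Surcharge rectangle: K_a q H = 0.3470×46×2.6 = 41.50 kN/m.
Total = 19.47 + 41.50 = 60.97 kN/m.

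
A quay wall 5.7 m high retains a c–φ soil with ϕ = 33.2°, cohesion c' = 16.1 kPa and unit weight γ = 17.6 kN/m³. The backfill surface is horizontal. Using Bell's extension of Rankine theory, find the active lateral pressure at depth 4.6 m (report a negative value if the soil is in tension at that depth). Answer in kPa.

6.26 kPa

K_a = (1 − sin φ)/(1 + sin φ) = 0.2924.
σ_a = K_a γ z − 2c√K_a = 0.2924×17.6×4.6 − 2×16.1×0.5407 = 6.259 kPa.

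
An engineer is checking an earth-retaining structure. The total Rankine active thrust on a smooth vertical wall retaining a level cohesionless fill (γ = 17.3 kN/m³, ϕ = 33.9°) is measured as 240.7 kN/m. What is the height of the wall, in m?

9.90 m

K_a = 0.2839. P_a = ½ K_a γ H² ⇒ H = √(2P_a/(K_a γ)).
H = √(2×240.7/(0.2839×17.3)) = 9.900 m.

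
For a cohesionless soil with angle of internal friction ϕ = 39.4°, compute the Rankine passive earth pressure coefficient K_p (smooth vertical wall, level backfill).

K_p = (1 + sin φ)/(1 − sin φ) = tan²(45° + 39.4°/2) = 4.475.

4.48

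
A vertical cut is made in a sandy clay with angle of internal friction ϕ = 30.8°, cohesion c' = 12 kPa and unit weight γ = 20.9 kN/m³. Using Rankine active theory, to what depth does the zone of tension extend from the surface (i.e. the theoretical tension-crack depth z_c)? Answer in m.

2.02 m

K_a = tan²(45° − 30.8°/2) = 0.3227; √K_a = 0.5681.
The active pressure is zero where K_a γ z = 2c√K_a, so z_c = 2c/(γ√K_a) = 2×12/(20.9×0.5681) = 2.021 m.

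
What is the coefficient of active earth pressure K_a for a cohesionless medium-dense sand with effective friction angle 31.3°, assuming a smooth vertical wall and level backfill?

K_a = tan²(45° − φ/2) = tan²(29.35°) = 0.3162.

0.316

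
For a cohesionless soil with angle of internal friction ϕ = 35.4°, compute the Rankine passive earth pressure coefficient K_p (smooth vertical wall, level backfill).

3.75

K_p = (1 + sin φ)/(1 − sin φ) = tan²(45° + 35.4°/2) = 3.754.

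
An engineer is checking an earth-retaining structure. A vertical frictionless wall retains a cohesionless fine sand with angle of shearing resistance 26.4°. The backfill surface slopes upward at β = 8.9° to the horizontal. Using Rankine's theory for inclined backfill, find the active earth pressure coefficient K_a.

0.402

K_a = cos β · (cos β − √(cos²β − cos²φ)) / (cos β + √(cos²β − cos²φ)).
cos β = 0.9880, cos φ = 0.8957, √(cos²β − cos²φ) = 0.4169.
K_a = 0.9880 × (0.9880 − 0.4169)/(0.9880 + 0.4169) = 0.4016.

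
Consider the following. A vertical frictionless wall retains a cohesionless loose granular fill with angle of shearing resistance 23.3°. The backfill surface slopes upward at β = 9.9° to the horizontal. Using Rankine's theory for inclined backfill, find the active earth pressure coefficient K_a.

K_a = cos β · (cos β − √(cos²β − cos²φ)) / (cos β + √(cos²β − cos²φ)).
cos β = 0.9851, cos φ = 0.9184, √(cos²β − cos²φ) = 0.3562.
K_a = 0.9851 × (0.9851 − 0.3562)/(0.9851 + 0.3562) = 0.4619.

0.462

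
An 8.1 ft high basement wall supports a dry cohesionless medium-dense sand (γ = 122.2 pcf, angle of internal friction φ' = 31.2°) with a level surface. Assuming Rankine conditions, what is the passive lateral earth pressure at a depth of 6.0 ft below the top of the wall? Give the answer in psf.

K_p = (1 + sin φ)/(1 − sin φ) = 3.150.
σ_h = K_p γ z = 3.150 × 122.2 × 6.0 = 2309 psf.

2310 psf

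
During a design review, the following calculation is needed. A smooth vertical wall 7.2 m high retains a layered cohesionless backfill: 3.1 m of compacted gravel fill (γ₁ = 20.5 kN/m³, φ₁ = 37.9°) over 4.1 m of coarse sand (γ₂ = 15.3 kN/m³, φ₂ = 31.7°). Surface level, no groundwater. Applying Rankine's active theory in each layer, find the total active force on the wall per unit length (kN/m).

K_a1 = tan²(45°−37.9°/2) = 0.2389; K_a2 = tan²(45°−31.7°/2) = 0.3111.
Layer 1: σ at base = K_a1 γ₁ h₁ = 15.18 kPa; P₁ = ½×15.18×3.1 = 23.54.
Layer 2: σ_v at top = γ₁h₁ = 63.55; σ_h top = K_a2×63.55 = 19.77; σ_h base = K_a2×(63.55+15.3×4.1) = 39.28.
P₂ = ½(19.77+39.28)×4.1 = 121.1. Total P_a = 23.54+121.1 = 144.6 kN/m.

145 kN/m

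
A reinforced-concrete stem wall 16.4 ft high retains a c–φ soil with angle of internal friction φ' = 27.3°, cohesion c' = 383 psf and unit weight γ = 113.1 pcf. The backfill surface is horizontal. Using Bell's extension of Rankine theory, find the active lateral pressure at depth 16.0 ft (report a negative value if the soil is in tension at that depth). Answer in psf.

K_a = (1 − sin φ)/(1 + sin φ) = 0.3711.
σ_a = K_a γ z − 2c√K_a = 0.3711×113.1×16.0 − 2×383×0.6092 = 204.9 psf.

205 psf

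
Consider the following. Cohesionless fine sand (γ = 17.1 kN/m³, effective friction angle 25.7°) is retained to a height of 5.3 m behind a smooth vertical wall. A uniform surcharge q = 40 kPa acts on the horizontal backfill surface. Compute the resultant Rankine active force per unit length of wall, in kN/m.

179 kN/m

K_a = tan²(45° − φ/2) = 0.3950.
Soil triangle: ½ K_a γ H² = 0.5×0.3950×17.1×5.3² = 94.87 kN/m.
Surcharge rectangle: K_a q H = 0.3950×40×5.3 = 83.75 kN/m.
Total = 94.87 + 83.75 = 178.6 kN/m.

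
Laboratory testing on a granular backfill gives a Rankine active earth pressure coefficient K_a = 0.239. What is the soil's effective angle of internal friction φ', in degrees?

37.9°

K_a = tan²(45° − φ/2) ⇒ 45° − φ/2 = arctan(√0.239) = 26.05°.
φ = 2(45° − 26.05°) = 37.89°.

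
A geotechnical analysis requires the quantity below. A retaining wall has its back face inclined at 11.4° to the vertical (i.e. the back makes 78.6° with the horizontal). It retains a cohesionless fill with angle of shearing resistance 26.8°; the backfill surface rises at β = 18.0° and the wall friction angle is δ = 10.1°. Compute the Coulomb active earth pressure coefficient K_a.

0.601

K_a = sin²(α+φ) / [sin²α · sin(α−δ) · (1 + √{sin(φ+δ)sin(φ−β) / (sin(α−δ)sin(α+β))})²].
With α = 78.6°, φ = 26.8°, δ = 10.1°, β = 18.0°: K_a = 0.6010.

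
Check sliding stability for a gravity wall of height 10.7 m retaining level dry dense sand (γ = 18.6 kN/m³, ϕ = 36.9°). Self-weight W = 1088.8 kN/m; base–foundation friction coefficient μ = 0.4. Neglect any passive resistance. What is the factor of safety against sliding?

1.64

K_a = tan²(45° − 36.9°/2) = 0.2497.
P_a = ½K_aγH² = 0.5×0.2497×18.6×10.7² = 265.8 kN/m, acting at H/3 = 3.567 m above the base.
FS_sliding = μW / P_a = 0.4×1088.8 / 265.8 = 1.638.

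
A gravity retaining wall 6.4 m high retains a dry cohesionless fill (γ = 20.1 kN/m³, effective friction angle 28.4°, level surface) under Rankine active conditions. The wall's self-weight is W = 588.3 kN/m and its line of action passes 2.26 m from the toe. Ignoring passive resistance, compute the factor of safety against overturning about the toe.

K_a = tan²(45° − 28.4°/2) = 0.3554.
P_a = ½K_aγH² = 0.5×0.3554×20.1×6.4² = 146.3 kN/m, acting at H/3 = 2.133 m above the base.
Overturning moment M_o = P_a × H/3 = 146.3 × 2.133 = 312.1.
Resisting moment M_r = W × 2.26 = 588.3 × 2.26 = 1330.
FS_overturning = M_r/M_o = 1330/312.1 = 4.260.

4.26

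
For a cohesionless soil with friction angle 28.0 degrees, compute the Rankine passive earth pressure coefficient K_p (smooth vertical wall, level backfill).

2.77

K_p = (1 + sin φ)/(1 − sin φ) = tan²(45° + 28.0°/2) = 2.770.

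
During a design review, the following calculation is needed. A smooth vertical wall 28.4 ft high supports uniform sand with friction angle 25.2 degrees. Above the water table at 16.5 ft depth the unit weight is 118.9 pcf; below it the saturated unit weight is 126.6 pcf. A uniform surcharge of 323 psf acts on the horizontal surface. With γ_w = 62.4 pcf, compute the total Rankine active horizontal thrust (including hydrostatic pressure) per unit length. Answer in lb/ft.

25900 lb/ft

K_a = tan²(45° − φ/2) = 0.4027.
γ' = 126.6 − 62.4 = 64.20 pcf. h₂ = H − d_w = 11.9 ft.
σ'_h: at surface K_a·q = 130.1; at WT K_a(q+γd_w) = 920.2; at base K_a(q+γd_w+γ'h₂) = 1228 psf.
P₁ = ½(130.1+920.2)×16.5 = 8665; P₂ = ½(920.2+1228)×11.9 = 12780; P_w = ½γ_w h₂² = 4418.
Total = 8665+12780+4418 = 25860 lb/ft.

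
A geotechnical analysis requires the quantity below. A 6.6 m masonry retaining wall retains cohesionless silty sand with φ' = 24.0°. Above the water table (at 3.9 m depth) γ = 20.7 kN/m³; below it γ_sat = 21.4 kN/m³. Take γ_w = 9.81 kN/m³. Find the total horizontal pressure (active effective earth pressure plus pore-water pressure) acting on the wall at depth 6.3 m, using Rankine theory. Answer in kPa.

K_a = (1 − sin φ)/(1 + sin φ) = 0.4217.
γ' = 21.4 − 9.81 = 11.59 kN/m³.
Effective vertical stress at 6.3 m: σ'_v = 20.7×3.9 + 11.59×2.40 = 108.5 kPa.
σ'_h = K_a σ'_v = 0.4217 × 108.5 = 45.78 kPa; u = γ_w × 2.40 = 23.54 kPa.
Total σ_h = 45.78 + 23.54 = 69.32 kPa.

69.3 kPa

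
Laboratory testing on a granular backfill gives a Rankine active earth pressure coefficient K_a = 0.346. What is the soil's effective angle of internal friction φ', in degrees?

29.1°

K_a = tan²(45° − φ/2) ⇒ 45° − φ/2 = arctan(√0.346) = 30.46°.
φ = 2(45° − 30.46°) = 29.07°.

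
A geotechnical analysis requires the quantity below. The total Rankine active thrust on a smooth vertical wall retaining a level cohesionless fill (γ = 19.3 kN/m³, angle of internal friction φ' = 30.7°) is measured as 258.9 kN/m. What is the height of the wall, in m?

9.10 m

K_a = 0.3240. P_a = ½ K_a γ H² ⇒ H = √(2P_a/(K_a γ)).
H = √(2×258.9/(0.3240×19.3)) = 9.099 m.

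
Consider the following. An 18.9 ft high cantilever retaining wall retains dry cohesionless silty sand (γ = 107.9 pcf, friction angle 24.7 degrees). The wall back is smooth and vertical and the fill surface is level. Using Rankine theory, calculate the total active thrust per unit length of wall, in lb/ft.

7910 lb/ft

K_a = tan²(45° − φ/2) = 0.4106.
P_a = ½ K_a γ H² = 0.5 × 0.4106 × 107.9 × 18.9² = 7912 lb/ft.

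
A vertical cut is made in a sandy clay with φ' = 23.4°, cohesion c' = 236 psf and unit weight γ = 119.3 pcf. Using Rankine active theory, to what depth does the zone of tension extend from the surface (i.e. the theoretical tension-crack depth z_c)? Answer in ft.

6.02 ft

K_a = tan²(45° − 23.4°/2) = 0.4315; √K_a = 0.6569.
The active pressure is zero where K_a γ z = 2c√K_a, so z_c = 2c/(γ√K_a) = 2×236/(119.3×0.6569) = 6.023 ft.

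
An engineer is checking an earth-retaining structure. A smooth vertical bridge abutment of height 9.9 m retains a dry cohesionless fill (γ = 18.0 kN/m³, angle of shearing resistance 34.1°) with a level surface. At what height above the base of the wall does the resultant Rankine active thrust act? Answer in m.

K_a = 0.2815.
The pressure distribution is triangular, so the resultant acts at H/3 above the base = 9.9/3 = 3.300 m.

3.30 m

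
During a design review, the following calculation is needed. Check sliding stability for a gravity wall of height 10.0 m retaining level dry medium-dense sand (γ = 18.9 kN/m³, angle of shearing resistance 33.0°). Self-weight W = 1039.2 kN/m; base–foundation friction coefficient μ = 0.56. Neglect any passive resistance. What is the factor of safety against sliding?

2.09

K_a = tan²(45° − 33.0°/2) = 0.2948.
P_a = ½K_aγH² = 0.5×0.2948×18.9×10.0² = 278.6 kN/m, acting at H/3 = 3.333 m above the base.
FS_sliding = μW / P_a = 0.56×1039.2 / 278.6 = 2.089.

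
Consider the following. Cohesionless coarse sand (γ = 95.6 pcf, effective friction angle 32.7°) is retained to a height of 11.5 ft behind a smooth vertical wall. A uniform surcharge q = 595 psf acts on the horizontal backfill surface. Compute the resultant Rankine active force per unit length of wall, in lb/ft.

K_a = tan²(45° − φ/2) = 0.2985.
Soil triangle: ½ K_a γ H² = 0.5×0.2985×95.6×11.5² = 1887 lb/ft.
Surcharge rectangle: K_a q H = 0.2985×595×11.5 = 2042 lb/ft.
Total = 1887 + 2042 = 3929 lb/ft.

3930 lb/ft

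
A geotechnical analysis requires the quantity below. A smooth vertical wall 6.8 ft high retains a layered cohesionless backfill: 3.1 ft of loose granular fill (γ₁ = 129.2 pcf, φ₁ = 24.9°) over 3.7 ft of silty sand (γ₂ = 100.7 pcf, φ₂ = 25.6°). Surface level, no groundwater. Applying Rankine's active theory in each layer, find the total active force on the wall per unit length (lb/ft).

1110 lb/ft

K_a1 = tan²(45°−24.9°/2) = 0.4074; K_a2 = tan²(45°−25.6°/2) = 0.3966.
Layer 1: σ at base = K_a1 γ₁ h₁ = 163.2 psf; P₁ = ½×163.2×3.1 = 252.9.
Layer 2: σ_v at top = γ₁h₁ = 400.5; σ_h top = K_a2×400.5 = 158.8; σ_h base = K_a2×(400.5+100.7×3.7) = 306.6.
P₂ = ½(158.8+306.6)×3.7 = 861.0. Total P_a = 252.9+861.0 = 1114 lb/ft.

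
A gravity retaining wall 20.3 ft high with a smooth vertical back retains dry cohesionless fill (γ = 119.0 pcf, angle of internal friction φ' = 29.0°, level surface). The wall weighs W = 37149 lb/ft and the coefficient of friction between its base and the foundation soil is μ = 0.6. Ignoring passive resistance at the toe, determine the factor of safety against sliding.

K_a = tan²(45° − 29.0°/2) = 0.3470.
P_a = ½K_aγH² = 0.5×0.3470×119.0×20.3² = 8508 lb/ft, acting at H/3 = 6.767 ft above the base.
FS_sliding = μW / P_a = 0.6×37149 / 8508 = 2.620.

2.62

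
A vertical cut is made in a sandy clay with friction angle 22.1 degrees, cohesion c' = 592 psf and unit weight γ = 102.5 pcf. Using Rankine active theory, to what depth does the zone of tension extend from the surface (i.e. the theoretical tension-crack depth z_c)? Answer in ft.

17.2 ft

K_a = tan²(45° − 22.1°/2) = 0.4533; √K_a = 0.6732.
The active pressure is zero where K_a γ z = 2c√K_a, so z_c = 2c/(γ√K_a) = 2×592/(102.5×0.6732) = 17.16 ft.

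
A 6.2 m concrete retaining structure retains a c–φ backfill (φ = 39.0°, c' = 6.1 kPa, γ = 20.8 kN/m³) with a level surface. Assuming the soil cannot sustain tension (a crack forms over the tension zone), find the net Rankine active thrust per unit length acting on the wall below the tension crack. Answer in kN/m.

58.5 kN/m

K_a = 0.2275; √K_a = 0.4770.
Tension-crack depth z_c = 2c/(γ√K_a) = 2×6.1/(20.8×0.4770) = 1.230 m.
σ_a at base = K_a γ H − 2c√K_a = 0.2275×20.8×6.2 − 2×6.1×0.4770 = 23.52 kPa.
P_a = ½ × 23.52 × (H − z_c) = 0.5×23.52×4.970 = 58.45 kN/m.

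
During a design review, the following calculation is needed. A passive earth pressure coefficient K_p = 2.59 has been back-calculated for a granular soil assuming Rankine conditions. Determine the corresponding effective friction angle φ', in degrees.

K_p = (1+sin φ)/(1−sin φ) ⇒ sin φ = (K_p − 1)/(K_p + 1) = 0.4429.
φ = arcsin(0.4429) = 26.29°.

26.3°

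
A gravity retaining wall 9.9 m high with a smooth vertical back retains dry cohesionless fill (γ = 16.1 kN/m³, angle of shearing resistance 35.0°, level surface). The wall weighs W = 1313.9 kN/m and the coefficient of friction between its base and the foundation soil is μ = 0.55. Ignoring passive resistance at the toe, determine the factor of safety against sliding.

K_a = tan²(45° − 35.0°/2) = 0.2710.
P_a = ½K_aγH² = 0.5×0.2710×16.1×9.9² = 213.8 kN/m, acting at H/3 = 3.300 m above the base.
FS_sliding = μW / P_a = 0.55×1313.9 / 213.8 = 3.380.

3.38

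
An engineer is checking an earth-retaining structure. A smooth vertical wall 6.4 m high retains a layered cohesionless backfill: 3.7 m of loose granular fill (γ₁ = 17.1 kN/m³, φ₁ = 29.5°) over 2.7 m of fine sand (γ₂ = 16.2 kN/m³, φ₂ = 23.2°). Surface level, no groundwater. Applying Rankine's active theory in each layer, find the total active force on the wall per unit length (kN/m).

K_a1 = tan²(45°−29.5°/2) = 0.3401; K_a2 = tan²(45°−23.2°/2) = 0.4348.
Layer 1: σ at base = K_a1 γ₁ h₁ = 21.52 kPa; P₁ = ½×21.52×3.7 = 39.81.
Layer 2: σ_v at top = γ₁h₁ = 63.27; σ_h top = K_a2×63.27 = 27.51; σ_h base = K_a2×(63.27+16.2×2.7) = 46.53.
P₂ = ½(27.51+46.53)×2.7 = 99.95. Total P_a = 39.81+99.95 = 139.8 kN/m.

140 kN/m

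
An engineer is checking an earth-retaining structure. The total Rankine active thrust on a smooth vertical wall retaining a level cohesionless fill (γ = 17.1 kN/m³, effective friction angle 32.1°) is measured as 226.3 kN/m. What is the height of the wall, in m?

K_a = 0.3060. P_a = ½ K_a γ H² ⇒ H = √(2P_a/(K_a γ)).
H = √(2×226.3/(0.3060×17.1)) = 9.300 m.

9.30 m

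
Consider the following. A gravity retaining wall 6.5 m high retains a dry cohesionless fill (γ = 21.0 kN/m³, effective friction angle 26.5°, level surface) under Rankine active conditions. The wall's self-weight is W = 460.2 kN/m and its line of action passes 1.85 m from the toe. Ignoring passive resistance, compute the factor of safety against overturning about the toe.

K_a = tan²(45° − 26.5°/2) = 0.3829.
P_a = ½K_aγH² = 0.5×0.3829×21.0×6.5² = 169.9 kN/m, acting at H/3 = 2.167 m above the base.
Overturning moment M_o = P_a × H/3 = 169.9 × 2.167 = 368.1.
Resisting moment M_r = W × 1.85 = 460.2 × 1.85 = 851.4.
FS_overturning = M_r/M_o = 851.4/368.1 = 2.313.

2.31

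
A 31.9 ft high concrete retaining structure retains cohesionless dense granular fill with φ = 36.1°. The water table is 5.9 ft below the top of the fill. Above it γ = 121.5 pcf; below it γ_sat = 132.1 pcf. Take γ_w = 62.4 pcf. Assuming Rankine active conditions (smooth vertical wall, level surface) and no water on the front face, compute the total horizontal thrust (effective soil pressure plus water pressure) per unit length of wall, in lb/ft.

32500 lb/ft

K_a = tan²(45° − φ/2) = 0.2585.
γ' = 132.1 − 62.4 = 69.70 pcf. Depth below WT = 26.0 ft.
σ'_h at WT = K_a γ d_w = 185.3 psf; at base = 185.3 + K_a γ' × 26.0 = 653.8 psf.
P₁ (0–5.9 ft) = ½×185.3×5.9 = 546.6. P₂ (5.9–31.9 ft) = ½(185.3+653.8)×26.0 = 10910.
P_w = ½ γ_w h₂² = 0.5×62.4×26.0² = 21090. Total = 546.6+10910+21090 = 32550 lb/ft.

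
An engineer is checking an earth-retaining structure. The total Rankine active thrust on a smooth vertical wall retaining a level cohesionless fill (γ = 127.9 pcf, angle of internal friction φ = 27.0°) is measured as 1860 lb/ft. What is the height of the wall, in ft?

K_a = 0.3755. P_a = ½ K_a γ H² ⇒ H = √(2P_a/(K_a γ)).
H = √(2×1860/(0.3755×127.9)) = 8.801 ft.

8.80 ft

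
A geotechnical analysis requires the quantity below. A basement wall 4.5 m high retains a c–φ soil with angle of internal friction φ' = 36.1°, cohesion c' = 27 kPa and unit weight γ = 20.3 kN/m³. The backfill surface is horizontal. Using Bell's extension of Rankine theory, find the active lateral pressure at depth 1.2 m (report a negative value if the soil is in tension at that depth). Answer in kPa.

-21.2 kPa

K_a = (1 − sin φ)/(1 + sin φ) = 0.2585.
σ_a = K_a γ z − 2c√K_a = 0.2585×20.3×1.2 − 2×27×0.5084 = -21.16 kPa.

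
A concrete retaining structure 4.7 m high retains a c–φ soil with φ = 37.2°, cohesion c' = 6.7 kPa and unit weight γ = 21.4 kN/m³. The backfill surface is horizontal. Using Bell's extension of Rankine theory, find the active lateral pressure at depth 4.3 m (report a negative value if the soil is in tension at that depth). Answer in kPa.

K_a = (1 − sin φ)/(1 + sin φ) = 0.2464.
σ_a = K_a γ z − 2c√K_a = 0.2464×21.4×4.3 − 2×6.7×0.4964 = 16.02 kPa.

16.0 kPa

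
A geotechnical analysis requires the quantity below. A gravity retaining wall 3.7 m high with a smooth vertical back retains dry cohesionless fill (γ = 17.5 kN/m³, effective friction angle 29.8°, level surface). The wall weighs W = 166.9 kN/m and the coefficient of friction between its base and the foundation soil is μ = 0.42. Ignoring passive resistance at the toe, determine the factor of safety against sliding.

K_a = tan²(45° − 29.8°/2) = 0.3360.
P_a = ½K_aγH² = 0.5×0.3360×17.5×3.7² = 40.25 kN/m, acting at H/3 = 1.233 m above the base.
FS_sliding = μW / P_a = 0.42×166.9 / 40.25 = 1.741.

1.74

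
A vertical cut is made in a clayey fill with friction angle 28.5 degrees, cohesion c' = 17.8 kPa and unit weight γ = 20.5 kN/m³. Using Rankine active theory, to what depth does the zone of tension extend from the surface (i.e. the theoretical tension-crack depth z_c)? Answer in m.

2.92 m

K_a = tan²(45° − 28.5°/2) = 0.3540; √K_a = 0.5949.
The active pressure is zero where K_a γ z = 2c√K_a, so z_c = 2c/(γ√K_a) = 2×17.8/(20.5×0.5949) = 2.919 m.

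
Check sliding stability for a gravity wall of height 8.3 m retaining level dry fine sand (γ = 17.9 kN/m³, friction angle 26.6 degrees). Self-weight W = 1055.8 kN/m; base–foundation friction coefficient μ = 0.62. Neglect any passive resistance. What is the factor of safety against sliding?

K_a = tan²(45° − 26.6°/2) = 0.3814.
P_a = ½K_aγH² = 0.5×0.3814×17.9×8.3² = 235.2 kN/m, acting at H/3 = 2.767 m above the base.
FS_sliding = μW / P_a = 0.62×1055.8 / 235.2 = 2.783.

2.78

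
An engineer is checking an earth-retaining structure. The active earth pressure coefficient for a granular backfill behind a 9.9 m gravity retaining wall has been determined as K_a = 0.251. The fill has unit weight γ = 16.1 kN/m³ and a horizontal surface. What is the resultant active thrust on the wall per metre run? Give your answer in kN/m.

P = ½ K_a γ H² = 0.5 × 0.251 × 16.1 × 9.9² = 198.0 kN/m.

198 kN/m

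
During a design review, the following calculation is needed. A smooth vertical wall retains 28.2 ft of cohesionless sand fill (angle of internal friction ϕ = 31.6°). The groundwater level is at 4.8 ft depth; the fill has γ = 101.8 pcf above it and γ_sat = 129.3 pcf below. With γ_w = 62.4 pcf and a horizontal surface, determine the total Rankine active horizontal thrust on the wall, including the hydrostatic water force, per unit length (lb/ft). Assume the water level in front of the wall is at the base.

K_a = tan²(45° − φ/2) = 0.3123.
γ' = 129.3 − 62.4 = 66.90 pcf. Depth below WT = 23.4 ft.
σ'_h at WT = K_a γ d_w = 152.6 psf; at base = 152.6 + K_a γ' × 23.4 = 641.6 psf.
P₁ (0–4.8 ft) = ½×152.6×4.8 = 366.3. P₂ (4.8–28.2 ft) = ½(152.6+641.6)×23.4 = 9292.
P_w = ½ γ_w h₂² = 0.5×62.4×23.4² = 17080. Total = 366.3+9292+17080 = 26740 lb/ft.

26700 lb/ft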